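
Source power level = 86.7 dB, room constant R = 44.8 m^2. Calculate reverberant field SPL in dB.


Given values:
  Lw = 86.7 dB, R = 44.8 m^2
Formula: SPL = Lw + 10 * log10(4 / R)
Compute 4 / R = 4 / 44.8 = 0.089286
Compute 10 * log10(0.089286) = -10.4922
SPL = 86.7 + (-10.4922) = 76.21

76.21 dB


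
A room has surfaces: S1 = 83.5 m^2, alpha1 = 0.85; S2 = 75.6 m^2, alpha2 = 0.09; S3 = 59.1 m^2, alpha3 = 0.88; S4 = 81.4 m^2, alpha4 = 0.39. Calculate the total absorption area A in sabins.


Given surfaces:
  Surface 1: 83.5 * 0.85 = 70.975
  Surface 2: 75.6 * 0.09 = 6.804
  Surface 3: 59.1 * 0.88 = 52.008
  Surface 4: 81.4 * 0.39 = 31.746
Formula: A = sum(Si * alpha_i)
A = 70.975 + 6.804 + 52.008 + 31.746
A = 161.53

161.53 sabins


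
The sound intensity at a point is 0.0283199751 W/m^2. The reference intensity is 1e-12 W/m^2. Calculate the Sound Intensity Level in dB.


Given values:
  I = 0.0283199751 W/m^2
  I_ref = 1e-12 W/m^2
Formula: SIL = 10 * log10(I / I_ref)
Compute ratio: I / I_ref = 28319975100
Compute log10: log10(28319975100) = 10.452093
Multiply: SIL = 10 * 10.452093 = 104.52

104.52 dB


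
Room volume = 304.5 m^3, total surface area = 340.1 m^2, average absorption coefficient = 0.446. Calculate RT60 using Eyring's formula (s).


Given values:
  V = 304.5 m^3, S = 340.1 m^2, alpha = 0.446
Formula: RT60 = 0.161 * V / (-S * ln(1 - alpha))
Compute ln(1 - 0.446) = ln(0.554) = -0.590591
Denominator: -340.1 * -0.590591 = 200.86
Numerator: 0.161 * 304.5 = 49.0245
RT60 = 49.0245 / 200.86 = 0.244

0.244 s


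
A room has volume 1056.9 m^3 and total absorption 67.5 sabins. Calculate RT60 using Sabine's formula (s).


Given values:
  V = 1056.9 m^3
  A = 67.5 sabins
Formula: RT60 = 0.161 * V / A
Numerator: 0.161 * 1056.9 = 170.1609
RT60 = 170.1609 / 67.5 = 2.521

2.521 s


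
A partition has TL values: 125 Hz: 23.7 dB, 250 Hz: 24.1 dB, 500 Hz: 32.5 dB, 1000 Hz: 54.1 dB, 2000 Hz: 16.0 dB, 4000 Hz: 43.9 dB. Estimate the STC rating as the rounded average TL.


Given TL values at each frequency:
  125 Hz: 23.7 dB
  250 Hz: 24.1 dB
  500 Hz: 32.5 dB
  1000 Hz: 54.1 dB
  2000 Hz: 16.0 dB
  4000 Hz: 43.9 dB
Formula: STC ~ round(average of TL values)
Sum = 23.7 + 24.1 + 32.5 + 54.1 + 16.0 + 43.9 = 194.3
Average = 194.3 / 6 = 32.38
Rounded: 32

32


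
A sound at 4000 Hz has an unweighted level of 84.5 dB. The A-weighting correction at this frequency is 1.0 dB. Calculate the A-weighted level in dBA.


Given values:
  SPL = 84.5 dB
  A-weighting at 4000 Hz = 1.0 dB
Formula: L_A = SPL + A_weight
L_A = 84.5 + (1.0)
L_A = 85.5

85.5 dBA


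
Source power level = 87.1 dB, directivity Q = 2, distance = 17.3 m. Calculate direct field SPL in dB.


Given values:
  Lw = 87.1 dB, Q = 2, r = 17.3 m
Formula: SPL = Lw + 10 * log10(Q / (4 * pi * r^2))
Compute 4 * pi * r^2 = 4 * pi * 17.3^2 = 3760.9891
Compute Q / denom = 2 / 3760.9891 = 0.00053178
Compute 10 * log10(0.00053178) = -32.7427
SPL = 87.1 + (-32.7427) = 54.36

54.36 dB


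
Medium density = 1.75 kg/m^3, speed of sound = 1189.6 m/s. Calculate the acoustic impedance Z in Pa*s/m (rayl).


Given values:
  rho = 1.75 kg/m^3
  c = 1189.6 m/s
Formula: Z = rho * c
Z = 1.75 * 1189.6
Z = 2081.8

2081.8 rayl


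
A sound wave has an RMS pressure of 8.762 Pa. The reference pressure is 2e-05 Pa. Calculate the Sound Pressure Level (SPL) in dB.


Given values:
  p = 8.762 Pa
  p_ref = 2e-05 Pa
Formula: SPL = 20 * log10(p / p_ref)
Compute ratio: p / p_ref = 8.762 / 2e-05 = 438100
Compute log10: log10(438100) = 5.641573
Multiply: SPL = 20 * 5.641573 = 112.83

112.83 dB


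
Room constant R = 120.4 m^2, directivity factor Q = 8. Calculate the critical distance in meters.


Given values:
  R = 120.4 m^2, Q = 8
Formula: d_c = 0.141 * sqrt(Q * R)
Compute Q * R = 8 * 120.4 = 963.2
Compute sqrt(963.2) = 31.0355
d_c = 0.141 * 31.0355 = 4.376

4.376 m


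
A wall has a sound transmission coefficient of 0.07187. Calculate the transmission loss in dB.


Given values:
  tau = 0.07187
Formula: TL = 10 * log10(1 / tau)
Compute 1 / tau = 1 / 0.07187 = 13.914
Compute log10(13.914) = 1.143452
TL = 10 * 1.143452 = 11.43

11.43 dB


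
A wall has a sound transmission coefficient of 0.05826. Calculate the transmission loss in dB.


Given values:
  tau = 0.05826
Formula: TL = 10 * log10(1 / tau)
Compute 1 / tau = 1 / 0.05826 = 17.1644
Compute log10(17.1644) = 1.234629
TL = 10 * 1.234629 = 12.35

12.35 dB


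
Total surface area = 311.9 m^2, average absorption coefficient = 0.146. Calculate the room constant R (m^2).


Given values:
  S = 311.9 m^2, alpha = 0.146
Formula: R = S * alpha / (1 - alpha)
Numerator: 311.9 * 0.146 = 45.5374
Denominator: 1 - 0.146 = 0.854
R = 45.5374 / 0.854 = 53.32

53.32 m^2


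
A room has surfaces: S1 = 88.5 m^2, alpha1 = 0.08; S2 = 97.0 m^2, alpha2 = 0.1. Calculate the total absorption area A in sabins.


Given surfaces:
  Surface 1: 88.5 * 0.08 = 7.08
  Surface 2: 97.0 * 0.1 = 9.7
Formula: A = sum(Si * alpha_i)
A = 7.08 + 9.7
A = 16.78

16.78 sabins


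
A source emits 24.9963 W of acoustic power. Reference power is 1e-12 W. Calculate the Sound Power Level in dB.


Given values:
  W = 24.9963 W
  W_ref = 1e-12 W
Formula: SWL = 10 * log10(W / W_ref)
Compute ratio: W / W_ref = 24996300000000
Compute log10: log10(24996300000000) = 13.397876
Multiply: SWL = 10 * 13.397876 = 133.98

133.98 dB


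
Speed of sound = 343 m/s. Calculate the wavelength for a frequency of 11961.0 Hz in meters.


Given values:
  c = 343 m/s, f = 11961.0 Hz
Formula: lambda = c / f
lambda = 343 / 11961.0
lambda = 0.0287

0.0287 m


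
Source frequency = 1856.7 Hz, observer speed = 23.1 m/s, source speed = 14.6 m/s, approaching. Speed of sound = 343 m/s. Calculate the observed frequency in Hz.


Given values:
  f_s = 1856.7 Hz, v_o = 23.1 m/s, v_s = 14.6 m/s
  Direction: approaching
Formula: f_o = f_s * (c + v_o) / (c - v_s)
Numerator: c + v_o = 343 + 23.1 = 366.1
Denominator: c - v_s = 343 - 14.6 = 328.4
f_o = 1856.7 * 366.1 / 328.4 = 2069.85

2069.85 Hz


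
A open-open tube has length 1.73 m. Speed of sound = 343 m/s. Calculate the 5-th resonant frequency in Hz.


Given values:
  Tube type: open-open, L = 1.73 m, c = 343 m/s, n = 5
Formula: f_n = n * c / (2 * L)
Compute 2 * L = 2 * 1.73 = 3.46
f = 5 * 343 / 3.46
f = 495.66

495.66 Hz


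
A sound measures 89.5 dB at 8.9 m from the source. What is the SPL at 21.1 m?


Given values:
  SPL1 = 89.5 dB, r1 = 8.9 m, r2 = 21.1 m
Formula: SPL2 = SPL1 - 20 * log10(r2 / r1)
Compute ratio: r2 / r1 = 21.1 / 8.9 = 2.3708
Compute log10: log10(2.3708) = 0.374895
Compute drop: 20 * 0.374895 = 7.4979
SPL2 = 89.5 - 7.4979 = 82.0

82.0 dB


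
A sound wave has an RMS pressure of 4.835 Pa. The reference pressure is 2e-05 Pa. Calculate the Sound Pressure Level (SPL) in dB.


Given values:
  p = 4.835 Pa
  p_ref = 2e-05 Pa
Formula: SPL = 20 * log10(p / p_ref)
Compute ratio: p / p_ref = 4.835 / 2e-05 = 241750
Compute log10: log10(241750) = 5.383366
Multiply: SPL = 20 * 5.383366 = 107.67

107.67 dB


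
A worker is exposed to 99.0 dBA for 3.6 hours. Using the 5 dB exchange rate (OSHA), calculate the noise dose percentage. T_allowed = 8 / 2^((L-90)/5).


Given values:
  L = 99.0 dBA, T = 3.6 hours
Formula: T_allowed = 8 / 2^((L - 90) / 5)
Compute exponent: (99.0 - 90) / 5 = 1.8
Compute 2^(1.8) = 3.482202
T_allowed = 8 / 3.482202 = 2.297397 hours
Dose = (T / T_allowed) * 100
Dose = (3.6 / 2.297397) * 100 = 156.7

156.7 %


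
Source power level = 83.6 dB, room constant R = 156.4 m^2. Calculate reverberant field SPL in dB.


Given values:
  Lw = 83.6 dB, R = 156.4 m^2
Formula: SPL = Lw + 10 * log10(4 / R)
Compute 4 / R = 4 / 156.4 = 0.025575
Compute 10 * log10(0.025575) = -15.9218
SPL = 83.6 + (-15.9218) = 67.68

67.68 dB


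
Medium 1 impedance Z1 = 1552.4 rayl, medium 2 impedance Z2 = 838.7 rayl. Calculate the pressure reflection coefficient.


Given values:
  Z1 = 1552.4 rayl, Z2 = 838.7 rayl
Formula: R = (Z2 - Z1) / (Z2 + Z1)
Numerator: Z2 - Z1 = 838.7 - 1552.4 = -713.7
Denominator: Z2 + Z1 = 838.7 + 1552.4 = 2391.1
R = -713.7 / 2391.1 = -0.2985

-0.2985


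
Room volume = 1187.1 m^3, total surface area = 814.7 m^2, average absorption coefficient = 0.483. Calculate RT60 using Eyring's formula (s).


Given values:
  V = 1187.1 m^3, S = 814.7 m^2, alpha = 0.483
Formula: RT60 = 0.161 * V / (-S * ln(1 - alpha))
Compute ln(1 - 0.483) = ln(0.517) = -0.659712
Denominator: -814.7 * -0.659712 = 537.4674
Numerator: 0.161 * 1187.1 = 191.1231
RT60 = 191.1231 / 537.4674 = 0.356

0.356 s


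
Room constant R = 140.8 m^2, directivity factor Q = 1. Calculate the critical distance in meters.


Given values:
  R = 140.8 m^2, Q = 1
Formula: d_c = 0.141 * sqrt(Q * R)
Compute Q * R = 1 * 140.8 = 140.8
Compute sqrt(140.8) = 11.8659
d_c = 0.141 * 11.8659 = 1.673

1.673 m


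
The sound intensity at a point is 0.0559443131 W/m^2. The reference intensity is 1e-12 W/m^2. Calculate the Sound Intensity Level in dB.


Given values:
  I = 0.0559443131 W/m^2
  I_ref = 1e-12 W/m^2
Formula: SIL = 10 * log10(I / I_ref)
Compute ratio: I / I_ref = 55944313100
Compute log10: log10(55944313100) = 10.747756
Multiply: SIL = 10 * 10.747756 = 107.48

107.48 dB


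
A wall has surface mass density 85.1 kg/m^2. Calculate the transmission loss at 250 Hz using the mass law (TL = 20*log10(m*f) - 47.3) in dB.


Given values:
  m = 85.1 kg/m^2, f = 250 Hz
Formula: TL = 20 * log10(m * f) - 47.3
Compute m * f = 85.1 * 250 = 21275.0
Compute log10(21275.0) = 4.32787
Compute 20 * 4.32787 = 86.5574
TL = 86.5574 - 47.3 = 39.26

39.26 dB


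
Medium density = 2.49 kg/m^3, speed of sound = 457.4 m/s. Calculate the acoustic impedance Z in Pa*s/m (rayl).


Given values:
  rho = 2.49 kg/m^3
  c = 457.4 m/s
Formula: Z = rho * c
Z = 2.49 * 457.4
Z = 1138.93

1138.93 rayl


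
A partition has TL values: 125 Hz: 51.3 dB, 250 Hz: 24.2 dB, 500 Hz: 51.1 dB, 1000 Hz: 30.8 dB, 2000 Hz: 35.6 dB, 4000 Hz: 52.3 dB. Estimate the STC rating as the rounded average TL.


Given TL values at each frequency:
  125 Hz: 51.3 dB
  250 Hz: 24.2 dB
  500 Hz: 51.1 dB
  1000 Hz: 30.8 dB
  2000 Hz: 35.6 dB
  4000 Hz: 52.3 dB
Formula: STC ~ round(average of TL values)
Sum = 51.3 + 24.2 + 51.1 + 30.8 + 35.6 + 52.3 = 245.3
Average = 245.3 / 6 = 40.88
Rounded: 41

41


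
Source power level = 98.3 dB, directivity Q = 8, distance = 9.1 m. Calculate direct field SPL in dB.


Given values:
  Lw = 98.3 dB, Q = 8, r = 9.1 m
Formula: SPL = Lw + 10 * log10(Q / (4 * pi * r^2))
Compute 4 * pi * r^2 = 4 * pi * 9.1^2 = 1040.6212
Compute Q / denom = 8 / 1040.6212 = 0.00768772
Compute 10 * log10(0.00768772) = -21.142
SPL = 98.3 + (-21.142) = 77.16

77.16 dB


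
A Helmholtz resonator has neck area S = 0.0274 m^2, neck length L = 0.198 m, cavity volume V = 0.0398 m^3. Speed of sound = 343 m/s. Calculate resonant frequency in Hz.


Given values:
  S = 0.0274 m^2, L = 0.198 m, V = 0.0398 m^3, c = 343 m/s
Formula: f = (c / (2*pi)) * sqrt(S / (V * L))
Compute V * L = 0.0398 * 0.198 = 0.0078804
Compute S / (V * L) = 0.0274 / 0.0078804 = 3.477
Compute sqrt(3.477) = 1.864672
Compute c / (2*pi) = 343 / 6.283185 = 54.590148
f = 54.590148 * 1.864672 = 101.79

101.79 Hz


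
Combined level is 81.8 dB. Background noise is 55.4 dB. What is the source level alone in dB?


Given values:
  L_total = 81.8 dB, L_bg = 55.4 dB
Formula: L_source = 10 * log10(10^(L_total/10) - 10^(L_bg/10))
Convert to linear:
  10^(81.8/10) = 151356124.8436
  10^(55.4/10) = 346736.8505
Difference: 151356124.8436 - 346736.8505 = 151009387.9931
L_source = 10 * log10(151009387.9931) = 81.79

81.79 dB


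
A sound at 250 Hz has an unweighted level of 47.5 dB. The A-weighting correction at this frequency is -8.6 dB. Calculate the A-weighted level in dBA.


Given values:
  SPL = 47.5 dB
  A-weighting at 250 Hz = -8.6 dB
Formula: L_A = SPL + A_weight
L_A = 47.5 + (-8.6)
L_A = 38.9

38.9 dBA


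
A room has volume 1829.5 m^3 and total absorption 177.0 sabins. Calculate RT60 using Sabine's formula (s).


Given values:
  V = 1829.5 m^3
  A = 177.0 sabins
Formula: RT60 = 0.161 * V / A
Numerator: 0.161 * 1829.5 = 294.5495
RT60 = 294.5495 / 177.0 = 1.664

1.664 s


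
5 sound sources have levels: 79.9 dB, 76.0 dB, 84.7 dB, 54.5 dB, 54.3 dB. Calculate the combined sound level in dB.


Formula: L_total = 10 * log10( sum(10^(Li/10)) )
  Source 1: 10^(79.9/10) = 97723722.0956
  Source 2: 10^(76.0/10) = 39810717.0553
  Source 3: 10^(84.7/10) = 295120922.6666
  Source 4: 10^(54.5/10) = 281838.2931
  Source 5: 10^(54.3/10) = 269153.4804
Sum of linear values = 433206353.591
L_total = 10 * log10(433206353.591) = 86.37

86.37 dB


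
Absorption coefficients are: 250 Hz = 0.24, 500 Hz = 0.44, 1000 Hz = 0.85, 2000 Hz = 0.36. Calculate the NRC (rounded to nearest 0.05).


Given values:
  a_250 = 0.24, a_500 = 0.44
  a_1000 = 0.85, a_2000 = 0.36
Formula: NRC = (a250 + a500 + a1000 + a2000) / 4
Sum = 0.24 + 0.44 + 0.85 + 0.36 = 1.89
NRC = 1.89 / 4 = 0.4725
Rounded to nearest 0.05: 0.45

0.45


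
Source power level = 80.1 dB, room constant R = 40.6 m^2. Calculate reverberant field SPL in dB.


Given values:
  Lw = 80.1 dB, R = 40.6 m^2
Formula: SPL = Lw + 10 * log10(4 / R)
Compute 4 / R = 4 / 40.6 = 0.098522
Compute 10 * log10(0.098522) = -10.0647
SPL = 80.1 + (-10.0647) = 70.04

70.04 dB


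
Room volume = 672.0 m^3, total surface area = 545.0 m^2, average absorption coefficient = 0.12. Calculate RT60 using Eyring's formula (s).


Given values:
  V = 672.0 m^3, S = 545.0 m^2, alpha = 0.12
Formula: RT60 = 0.161 * V / (-S * ln(1 - alpha))
Compute ln(1 - 0.12) = ln(0.88) = -0.127833
Denominator: -545.0 * -0.127833 = 69.669
Numerator: 0.161 * 672.0 = 108.192
RT60 = 108.192 / 69.669 = 1.553

1.553 s


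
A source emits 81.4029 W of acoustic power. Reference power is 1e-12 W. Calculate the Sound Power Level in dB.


Given values:
  W = 81.4029 W
  W_ref = 1e-12 W
Formula: SWL = 10 * log10(W / W_ref)
Compute ratio: W / W_ref = 81402900000000
Compute log10: log10(81402900000000) = 13.91064
Multiply: SWL = 10 * 13.91064 = 139.11

139.11 dB


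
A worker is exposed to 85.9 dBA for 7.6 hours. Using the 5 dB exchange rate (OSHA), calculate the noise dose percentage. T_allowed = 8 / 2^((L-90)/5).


Given values:
  L = 85.9 dBA, T = 7.6 hours
Formula: T_allowed = 8 / 2^((L - 90) / 5)
Compute exponent: (85.9 - 90) / 5 = -0.82
Compute 2^(-0.82) = 0.566442
T_allowed = 8 / 0.566442 = 14.123247 hours
Dose = (T / T_allowed) * 100
Dose = (7.6 / 14.123247) * 100 = 53.81

53.81 %


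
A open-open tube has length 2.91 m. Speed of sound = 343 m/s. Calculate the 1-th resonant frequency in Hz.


Given values:
  Tube type: open-open, L = 2.91 m, c = 343 m/s, n = 1
Formula: f_n = n * c / (2 * L)
Compute 2 * L = 2 * 2.91 = 5.82
f = 1 * 343 / 5.82
f = 58.93

58.93 Hz


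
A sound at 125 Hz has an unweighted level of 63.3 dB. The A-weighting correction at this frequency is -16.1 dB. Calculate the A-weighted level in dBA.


Given values:
  SPL = 63.3 dB
  A-weighting at 125 Hz = -16.1 dB
Formula: L_A = SPL + A_weight
L_A = 63.3 + (-16.1)
L_A = 47.2

47.2 dBA


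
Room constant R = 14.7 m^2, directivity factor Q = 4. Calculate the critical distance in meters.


Given values:
  R = 14.7 m^2, Q = 4
Formula: d_c = 0.141 * sqrt(Q * R)
Compute Q * R = 4 * 14.7 = 58.8
Compute sqrt(58.8) = 7.6681
d_c = 0.141 * 7.6681 = 1.081

1.081 m


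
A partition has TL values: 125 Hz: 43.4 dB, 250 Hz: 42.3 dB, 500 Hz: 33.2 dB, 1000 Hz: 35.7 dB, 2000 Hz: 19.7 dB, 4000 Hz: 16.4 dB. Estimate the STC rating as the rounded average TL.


Given TL values at each frequency:
  125 Hz: 43.4 dB
  250 Hz: 42.3 dB
  500 Hz: 33.2 dB
  1000 Hz: 35.7 dB
  2000 Hz: 19.7 dB
  4000 Hz: 16.4 dB
Formula: STC ~ round(average of TL values)
Sum = 43.4 + 42.3 + 33.2 + 35.7 + 19.7 + 16.4 = 190.7
Average = 190.7 / 6 = 31.78
Rounded: 32

32


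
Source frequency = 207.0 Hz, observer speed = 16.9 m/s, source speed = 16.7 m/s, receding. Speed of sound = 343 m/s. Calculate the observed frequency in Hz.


Given values:
  f_s = 207.0 Hz, v_o = 16.9 m/s, v_s = 16.7 m/s
  Direction: receding
Formula: f_o = f_s * (c - v_o) / (c + v_s)
Numerator: c - v_o = 343 - 16.9 = 326.1
Denominator: c + v_s = 343 + 16.7 = 359.7
f_o = 207.0 * 326.1 / 359.7 = 187.66

187.66 Hz


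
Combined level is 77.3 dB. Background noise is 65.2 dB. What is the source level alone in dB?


Given values:
  L_total = 77.3 dB, L_bg = 65.2 dB
Formula: L_source = 10 * log10(10^(L_total/10) - 10^(L_bg/10))
Convert to linear:
  10^(77.3/10) = 53703179.637
  10^(65.2/10) = 3311311.2148
Difference: 53703179.637 - 3311311.2148 = 50391868.4222
L_source = 10 * log10(50391868.4222) = 77.02

77.02 dB


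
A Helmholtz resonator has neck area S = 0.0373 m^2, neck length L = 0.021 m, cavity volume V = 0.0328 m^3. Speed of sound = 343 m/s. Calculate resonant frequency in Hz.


Given values:
  S = 0.0373 m^2, L = 0.021 m, V = 0.0328 m^3, c = 343 m/s
Formula: f = (c / (2*pi)) * sqrt(S / (V * L))
Compute V * L = 0.0328 * 0.021 = 0.0006888
Compute S / (V * L) = 0.0373 / 0.0006888 = 54.1521
Compute sqrt(54.1521) = 7.358811
Compute c / (2*pi) = 343 / 6.283185 = 54.590148
f = 54.590148 * 7.358811 = 401.72

401.72 Hz


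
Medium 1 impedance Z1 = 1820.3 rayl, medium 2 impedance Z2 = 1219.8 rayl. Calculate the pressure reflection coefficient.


Given values:
  Z1 = 1820.3 rayl, Z2 = 1219.8 rayl
Formula: R = (Z2 - Z1) / (Z2 + Z1)
Numerator: Z2 - Z1 = 1219.8 - 1820.3 = -600.5
Denominator: Z2 + Z1 = 1219.8 + 1820.3 = 3040.1
R = -600.5 / 3040.1 = -0.1975

-0.1975


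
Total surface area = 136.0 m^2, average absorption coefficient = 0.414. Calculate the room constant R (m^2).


Given values:
  S = 136.0 m^2, alpha = 0.414
Formula: R = S * alpha / (1 - alpha)
Numerator: 136.0 * 0.414 = 56.304
Denominator: 1 - 0.414 = 0.586
R = 56.304 / 0.586 = 96.08

96.08 m^2


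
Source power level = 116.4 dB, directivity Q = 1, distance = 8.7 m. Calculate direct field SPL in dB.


Given values:
  Lw = 116.4 dB, Q = 1, r = 8.7 m
Formula: SPL = Lw + 10 * log10(Q / (4 * pi * r^2))
Compute 4 * pi * r^2 = 4 * pi * 8.7^2 = 951.1486
Compute Q / denom = 1 / 951.1486 = 0.00105136
Compute 10 * log10(0.00105136) = -29.7825
SPL = 116.4 + (-29.7825) = 86.62

86.62 dB


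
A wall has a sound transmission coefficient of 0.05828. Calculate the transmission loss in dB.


Given values:
  tau = 0.05828
Formula: TL = 10 * log10(1 / tau)
Compute 1 / tau = 1 / 0.05828 = 17.1585
Compute log10(17.1585) = 1.234479
TL = 10 * 1.234479 = 12.34

12.34 dB


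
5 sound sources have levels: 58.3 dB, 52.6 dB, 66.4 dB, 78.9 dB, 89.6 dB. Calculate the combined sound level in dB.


Formula: L_total = 10 * log10( sum(10^(Li/10)) )
  Source 1: 10^(58.3/10) = 676082.9754
  Source 2: 10^(52.6/10) = 181970.0859
  Source 3: 10^(66.4/10) = 4365158.3224
  Source 4: 10^(78.9/10) = 77624711.6629
  Source 5: 10^(89.6/10) = 912010839.3559
Sum of linear values = 994858762.4025
L_total = 10 * log10(994858762.4025) = 89.98

89.98 dB


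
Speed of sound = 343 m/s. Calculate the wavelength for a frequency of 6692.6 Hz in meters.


Given values:
  c = 343 m/s, f = 6692.6 Hz
Formula: lambda = c / f
lambda = 343 / 6692.6
lambda = 0.0513

0.0513 m


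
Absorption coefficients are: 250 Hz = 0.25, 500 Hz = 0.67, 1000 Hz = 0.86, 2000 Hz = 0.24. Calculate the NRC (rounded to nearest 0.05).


Given values:
  a_250 = 0.25, a_500 = 0.67
  a_1000 = 0.86, a_2000 = 0.24
Formula: NRC = (a250 + a500 + a1000 + a2000) / 4
Sum = 0.25 + 0.67 + 0.86 + 0.24 = 2.02
NRC = 2.02 / 4 = 0.505
Rounded to nearest 0.05: 0.5

0.5


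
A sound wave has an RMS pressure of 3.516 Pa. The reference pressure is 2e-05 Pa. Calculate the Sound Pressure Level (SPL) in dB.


Given values:
  p = 3.516 Pa
  p_ref = 2e-05 Pa
Formula: SPL = 20 * log10(p / p_ref)
Compute ratio: p / p_ref = 3.516 / 2e-05 = 175800
Compute log10: log10(175800) = 5.245019
Multiply: SPL = 20 * 5.245019 = 104.9

104.9 dB


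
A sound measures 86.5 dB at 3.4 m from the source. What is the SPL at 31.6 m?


Given values:
  SPL1 = 86.5 dB, r1 = 3.4 m, r2 = 31.6 m
Formula: SPL2 = SPL1 - 20 * log10(r2 / r1)
Compute ratio: r2 / r1 = 31.6 / 3.4 = 9.2941
Compute log10: log10(9.2941) = 0.968207
Compute drop: 20 * 0.968207 = 19.3641
SPL2 = 86.5 - 19.3641 = 67.14

67.14 dB


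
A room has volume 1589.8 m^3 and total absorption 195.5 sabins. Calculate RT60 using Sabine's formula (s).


Given values:
  V = 1589.8 m^3
  A = 195.5 sabins
Formula: RT60 = 0.161 * V / A
Numerator: 0.161 * 1589.8 = 255.9578
RT60 = 255.9578 / 195.5 = 1.309

1.309 s


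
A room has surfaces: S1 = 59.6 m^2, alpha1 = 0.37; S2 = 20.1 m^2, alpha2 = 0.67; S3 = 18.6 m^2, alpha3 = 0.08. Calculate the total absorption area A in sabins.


Given surfaces:
  Surface 1: 59.6 * 0.37 = 22.052
  Surface 2: 20.1 * 0.67 = 13.467
  Surface 3: 18.6 * 0.08 = 1.488
Formula: A = sum(Si * alpha_i)
A = 22.052 + 13.467 + 1.488
A = 37.01

37.01 sabins


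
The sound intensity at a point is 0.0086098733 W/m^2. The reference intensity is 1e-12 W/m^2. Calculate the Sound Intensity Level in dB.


Given values:
  I = 0.0086098733 W/m^2
  I_ref = 1e-12 W/m^2
Formula: SIL = 10 * log10(I / I_ref)
Compute ratio: I / I_ref = 8609873300
Compute log10: log10(8609873300) = 9.934997
Multiply: SIL = 10 * 9.934997 = 99.35

99.35 dB


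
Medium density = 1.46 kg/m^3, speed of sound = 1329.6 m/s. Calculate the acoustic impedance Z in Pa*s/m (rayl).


Given values:
  rho = 1.46 kg/m^3
  c = 1329.6 m/s
Formula: Z = rho * c
Z = 1.46 * 1329.6
Z = 1941.22

1941.22 rayl


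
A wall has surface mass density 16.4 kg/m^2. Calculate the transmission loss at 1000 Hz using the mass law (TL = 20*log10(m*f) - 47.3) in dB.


Given values:
  m = 16.4 kg/m^2, f = 1000 Hz
Formula: TL = 20 * log10(m * f) - 47.3
Compute m * f = 16.4 * 1000 = 16400.0
Compute log10(16400.0) = 4.214844
Compute 20 * 4.214844 = 84.2969
TL = 84.2969 - 47.3 = 37.0

37.0 dB


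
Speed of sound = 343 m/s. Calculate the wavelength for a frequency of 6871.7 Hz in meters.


Given values:
  c = 343 m/s, f = 6871.7 Hz
Formula: lambda = c / f
lambda = 343 / 6871.7
lambda = 0.0499

0.0499 m


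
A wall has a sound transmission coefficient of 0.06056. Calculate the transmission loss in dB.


Given values:
  tau = 0.06056
Formula: TL = 10 * log10(1 / tau)
Compute 1 / tau = 1 / 0.06056 = 16.5125
Compute log10(16.5125) = 1.217813
TL = 10 * 1.217813 = 12.18

12.18 dB


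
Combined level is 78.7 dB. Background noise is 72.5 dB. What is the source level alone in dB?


Given values:
  L_total = 78.7 dB, L_bg = 72.5 dB
Formula: L_source = 10 * log10(10^(L_total/10) - 10^(L_bg/10))
Convert to linear:
  10^(78.7/10) = 74131024.1301
  10^(72.5/10) = 17782794.1004
Difference: 74131024.1301 - 17782794.1004 = 56348230.0297
L_source = 10 * log10(56348230.0297) = 77.51

77.51 dB


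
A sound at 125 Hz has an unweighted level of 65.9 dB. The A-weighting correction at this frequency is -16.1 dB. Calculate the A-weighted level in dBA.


Given values:
  SPL = 65.9 dB
  A-weighting at 125 Hz = -16.1 dB
Formula: L_A = SPL + A_weight
L_A = 65.9 + (-16.1)
L_A = 49.8

49.8 dBA


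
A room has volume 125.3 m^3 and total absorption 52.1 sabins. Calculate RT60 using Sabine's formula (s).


Given values:
  V = 125.3 m^3
  A = 52.1 sabins
Formula: RT60 = 0.161 * V / A
Numerator: 0.161 * 125.3 = 20.1733
RT60 = 20.1733 / 52.1 = 0.387

0.387 s


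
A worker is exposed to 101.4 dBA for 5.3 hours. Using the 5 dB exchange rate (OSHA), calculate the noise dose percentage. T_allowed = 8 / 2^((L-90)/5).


Given values:
  L = 101.4 dBA, T = 5.3 hours
Formula: T_allowed = 8 / 2^((L - 90) / 5)
Compute exponent: (101.4 - 90) / 5 = 2.28
Compute 2^(2.28) = 4.85678
T_allowed = 8 / 4.85678 = 1.647182 hours
Dose = (T / T_allowed) * 100
Dose = (5.3 / 1.647182) * 100 = 321.76

321.76 %


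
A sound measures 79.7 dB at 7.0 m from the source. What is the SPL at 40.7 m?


Given values:
  SPL1 = 79.7 dB, r1 = 7.0 m, r2 = 40.7 m
Formula: SPL2 = SPL1 - 20 * log10(r2 / r1)
Compute ratio: r2 / r1 = 40.7 / 7.0 = 5.8143
Compute log10: log10(5.8143) = 0.764497
Compute drop: 20 * 0.764497 = 15.2899
SPL2 = 79.7 - 15.2899 = 64.41

64.41 dB


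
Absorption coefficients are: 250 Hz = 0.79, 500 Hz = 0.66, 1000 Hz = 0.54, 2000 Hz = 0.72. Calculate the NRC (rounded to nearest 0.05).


Given values:
  a_250 = 0.79, a_500 = 0.66
  a_1000 = 0.54, a_2000 = 0.72
Formula: NRC = (a250 + a500 + a1000 + a2000) / 4
Sum = 0.79 + 0.66 + 0.54 + 0.72 = 2.71
NRC = 2.71 / 4 = 0.6775
Rounded to nearest 0.05: 0.7

0.7


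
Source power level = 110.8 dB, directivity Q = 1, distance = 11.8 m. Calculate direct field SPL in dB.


Given values:
  Lw = 110.8 dB, Q = 1, r = 11.8 m
Formula: SPL = Lw + 10 * log10(Q / (4 * pi * r^2))
Compute 4 * pi * r^2 = 4 * pi * 11.8^2 = 1749.7414
Compute Q / denom = 1 / 1749.7414 = 0.00057151
Compute 10 * log10(0.00057151) = -32.4298
SPL = 110.8 + (-32.4298) = 78.37

78.37 dB


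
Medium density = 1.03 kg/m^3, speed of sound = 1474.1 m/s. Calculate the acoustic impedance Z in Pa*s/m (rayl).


Given values:
  rho = 1.03 kg/m^3
  c = 1474.1 m/s
Formula: Z = rho * c
Z = 1.03 * 1474.1
Z = 1518.32

1518.32 rayl


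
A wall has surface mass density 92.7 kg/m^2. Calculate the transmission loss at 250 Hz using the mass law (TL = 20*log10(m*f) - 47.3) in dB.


Given values:
  m = 92.7 kg/m^2, f = 250 Hz
Formula: TL = 20 * log10(m * f) - 47.3
Compute m * f = 92.7 * 250 = 23175.0
Compute log10(23175.0) = 4.36502
Compute 20 * 4.36502 = 87.3004
TL = 87.3004 - 47.3 = 40.0

40.0 dB


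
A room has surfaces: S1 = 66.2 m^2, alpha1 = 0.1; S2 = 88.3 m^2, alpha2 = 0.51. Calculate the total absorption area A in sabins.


Given surfaces:
  Surface 1: 66.2 * 0.1 = 6.62
  Surface 2: 88.3 * 0.51 = 45.033
Formula: A = sum(Si * alpha_i)
A = 6.62 + 45.033
A = 51.65

51.65 sabins


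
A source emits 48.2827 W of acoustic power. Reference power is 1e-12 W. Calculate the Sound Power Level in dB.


Given values:
  W = 48.2827 W
  W_ref = 1e-12 W
Formula: SWL = 10 * log10(W / W_ref)
Compute ratio: W / W_ref = 48282700000000
Compute log10: log10(48282700000000) = 13.683792
Multiply: SWL = 10 * 13.683792 = 136.84

136.84 dB


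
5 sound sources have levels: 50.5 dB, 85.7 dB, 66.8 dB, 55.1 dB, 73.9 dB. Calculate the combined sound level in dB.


Formula: L_total = 10 * log10( sum(10^(Li/10)) )
  Source 1: 10^(50.5/10) = 112201.8454
  Source 2: 10^(85.7/10) = 371535229.0972
  Source 3: 10^(66.8/10) = 4786300.9232
  Source 4: 10^(55.1/10) = 323593.6569
  Source 5: 10^(73.9/10) = 24547089.1569
Sum of linear values = 401304414.6796
L_total = 10 * log10(401304414.6796) = 86.03

86.03 dB


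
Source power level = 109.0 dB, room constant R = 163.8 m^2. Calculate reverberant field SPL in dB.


Given values:
  Lw = 109.0 dB, R = 163.8 m^2
Formula: SPL = Lw + 10 * log10(4 / R)
Compute 4 / R = 4 / 163.8 = 0.02442
Compute 10 * log10(0.02442) = -16.1225
SPL = 109.0 + (-16.1225) = 92.88

92.88 dB


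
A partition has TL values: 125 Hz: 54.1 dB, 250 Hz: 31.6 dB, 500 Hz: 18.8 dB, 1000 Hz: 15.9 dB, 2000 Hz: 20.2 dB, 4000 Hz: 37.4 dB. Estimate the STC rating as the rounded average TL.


Given TL values at each frequency:
  125 Hz: 54.1 dB
  250 Hz: 31.6 dB
  500 Hz: 18.8 dB
  1000 Hz: 15.9 dB
  2000 Hz: 20.2 dB
  4000 Hz: 37.4 dB
Formula: STC ~ round(average of TL values)
Sum = 54.1 + 31.6 + 18.8 + 15.9 + 20.2 + 37.4 = 178.0
Average = 178.0 / 6 = 29.67
Rounded: 30

30


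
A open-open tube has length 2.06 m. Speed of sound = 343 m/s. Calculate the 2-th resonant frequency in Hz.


Given values:
  Tube type: open-open, L = 2.06 m, c = 343 m/s, n = 2
Formula: f_n = n * c / (2 * L)
Compute 2 * L = 2 * 2.06 = 4.12
f = 2 * 343 / 4.12
f = 166.5

166.5 Hz


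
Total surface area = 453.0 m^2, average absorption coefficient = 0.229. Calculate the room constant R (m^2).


Given values:
  S = 453.0 m^2, alpha = 0.229
Formula: R = S * alpha / (1 - alpha)
Numerator: 453.0 * 0.229 = 103.737
Denominator: 1 - 0.229 = 0.771
R = 103.737 / 0.771 = 134.55

134.55 m^2


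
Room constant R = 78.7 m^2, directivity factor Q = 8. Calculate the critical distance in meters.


Given values:
  R = 78.7 m^2, Q = 8
Formula: d_c = 0.141 * sqrt(Q * R)
Compute Q * R = 8 * 78.7 = 629.6
Compute sqrt(629.6) = 25.0918
d_c = 0.141 * 25.0918 = 3.538

3.538 m


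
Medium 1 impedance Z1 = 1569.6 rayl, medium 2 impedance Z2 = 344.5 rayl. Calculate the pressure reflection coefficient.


Given values:
  Z1 = 1569.6 rayl, Z2 = 344.5 rayl
Formula: R = (Z2 - Z1) / (Z2 + Z1)
Numerator: Z2 - Z1 = 344.5 - 1569.6 = -1225.1
Denominator: Z2 + Z1 = 344.5 + 1569.6 = 1914.1
R = -1225.1 / 1914.1 = -0.64

-0.64


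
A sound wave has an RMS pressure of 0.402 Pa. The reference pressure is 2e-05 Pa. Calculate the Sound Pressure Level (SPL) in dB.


Given values:
  p = 0.402 Pa
  p_ref = 2e-05 Pa
Formula: SPL = 20 * log10(p / p_ref)
Compute ratio: p / p_ref = 0.402 / 2e-05 = 20100
Compute log10: log10(20100) = 4.303196
Multiply: SPL = 20 * 4.303196 = 86.06

86.06 dB


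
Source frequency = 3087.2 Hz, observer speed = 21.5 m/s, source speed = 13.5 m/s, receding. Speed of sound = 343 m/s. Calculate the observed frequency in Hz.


Given values:
  f_s = 3087.2 Hz, v_o = 21.5 m/s, v_s = 13.5 m/s
  Direction: receding
Formula: f_o = f_s * (c - v_o) / (c + v_s)
Numerator: c - v_o = 343 - 21.5 = 321.5
Denominator: c + v_s = 343 + 13.5 = 356.5
f_o = 3087.2 * 321.5 / 356.5 = 2784.11

2784.11 Hz


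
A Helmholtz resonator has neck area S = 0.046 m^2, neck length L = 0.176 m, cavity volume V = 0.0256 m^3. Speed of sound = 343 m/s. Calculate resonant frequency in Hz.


Given values:
  S = 0.046 m^2, L = 0.176 m, V = 0.0256 m^3, c = 343 m/s
Formula: f = (c / (2*pi)) * sqrt(S / (V * L))
Compute V * L = 0.0256 * 0.176 = 0.0045056
Compute S / (V * L) = 0.046 / 0.0045056 = 10.2095
Compute sqrt(10.2095) = 3.195231
Compute c / (2*pi) = 343 / 6.283185 = 54.590148
f = 54.590148 * 3.195231 = 174.43

174.43 Hz


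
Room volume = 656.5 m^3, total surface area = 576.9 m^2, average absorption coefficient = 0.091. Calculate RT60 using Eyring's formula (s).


Given values:
  V = 656.5 m^3, S = 576.9 m^2, alpha = 0.091
Formula: RT60 = 0.161 * V / (-S * ln(1 - alpha))
Compute ln(1 - 0.091) = ln(0.909) = -0.09541
Denominator: -576.9 * -0.09541 = 55.042
Numerator: 0.161 * 656.5 = 105.6965
RT60 = 105.6965 / 55.042 = 1.92

1.92 s


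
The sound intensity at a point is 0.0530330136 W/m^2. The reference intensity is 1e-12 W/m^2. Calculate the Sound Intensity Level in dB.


Given values:
  I = 0.0530330136 W/m^2
  I_ref = 1e-12 W/m^2
Formula: SIL = 10 * log10(I / I_ref)
Compute ratio: I / I_ref = 53033013600
Compute log10: log10(53033013600) = 10.724546
Multiply: SIL = 10 * 10.724546 = 107.25

107.25 dB


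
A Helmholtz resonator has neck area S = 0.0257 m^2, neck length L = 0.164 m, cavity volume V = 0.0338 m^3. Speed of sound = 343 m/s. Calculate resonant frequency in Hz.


Given values:
  S = 0.0257 m^2, L = 0.164 m, V = 0.0338 m^3, c = 343 m/s
Formula: f = (c / (2*pi)) * sqrt(S / (V * L))
Compute V * L = 0.0338 * 0.164 = 0.0055432
Compute S / (V * L) = 0.0257 / 0.0055432 = 4.6363
Compute sqrt(4.6363) = 2.153207
Compute c / (2*pi) = 343 / 6.283185 = 54.590148
f = 54.590148 * 2.153207 = 117.54

117.54 Hz


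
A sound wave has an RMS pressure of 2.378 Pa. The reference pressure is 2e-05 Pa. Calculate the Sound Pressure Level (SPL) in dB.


Given values:
  p = 2.378 Pa
  p_ref = 2e-05 Pa
Formula: SPL = 20 * log10(p / p_ref)
Compute ratio: p / p_ref = 2.378 / 2e-05 = 118900
Compute log10: log10(118900) = 5.075182
Multiply: SPL = 20 * 5.075182 = 101.5

101.5 dB


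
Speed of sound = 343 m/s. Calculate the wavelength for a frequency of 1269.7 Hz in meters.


Given values:
  c = 343 m/s, f = 1269.7 Hz
Formula: lambda = c / f
lambda = 343 / 1269.7
lambda = 0.2701

0.2701 m


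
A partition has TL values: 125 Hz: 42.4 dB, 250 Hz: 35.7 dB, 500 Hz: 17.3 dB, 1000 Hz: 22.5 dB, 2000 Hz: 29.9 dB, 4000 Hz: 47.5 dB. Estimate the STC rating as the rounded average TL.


Given TL values at each frequency:
  125 Hz: 42.4 dB
  250 Hz: 35.7 dB
  500 Hz: 17.3 dB
  1000 Hz: 22.5 dB
  2000 Hz: 29.9 dB
  4000 Hz: 47.5 dB
Formula: STC ~ round(average of TL values)
Sum = 42.4 + 35.7 + 17.3 + 22.5 + 29.9 + 47.5 = 195.3
Average = 195.3 / 6 = 32.55
Rounded: 33

33


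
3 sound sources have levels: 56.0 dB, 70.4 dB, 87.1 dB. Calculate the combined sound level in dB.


Formula: L_total = 10 * log10( sum(10^(Li/10)) )
  Source 1: 10^(56.0/10) = 398107.1706
  Source 2: 10^(70.4/10) = 10964781.9614
  Source 3: 10^(87.1/10) = 512861383.9914
Sum of linear values = 524224273.1234
L_total = 10 * log10(524224273.1234) = 87.2

87.2 dB


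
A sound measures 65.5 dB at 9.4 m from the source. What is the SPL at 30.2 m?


Given values:
  SPL1 = 65.5 dB, r1 = 9.4 m, r2 = 30.2 m
Formula: SPL2 = SPL1 - 20 * log10(r2 / r1)
Compute ratio: r2 / r1 = 30.2 / 9.4 = 3.2128
Compute log10: log10(3.2128) = 0.506884
Compute drop: 20 * 0.506884 = 10.1377
SPL2 = 65.5 - 10.1377 = 55.36

55.36 dB


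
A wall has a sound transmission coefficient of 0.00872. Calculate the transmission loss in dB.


Given values:
  tau = 0.00872
Formula: TL = 10 * log10(1 / tau)
Compute 1 / tau = 1 / 0.00872 = 114.6789
Compute log10(114.6789) = 2.059484
TL = 10 * 2.059484 = 20.59

20.59 dB


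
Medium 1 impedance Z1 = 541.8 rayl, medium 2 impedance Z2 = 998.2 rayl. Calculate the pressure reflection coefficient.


Given values:
  Z1 = 541.8 rayl, Z2 = 998.2 rayl
Formula: R = (Z2 - Z1) / (Z2 + Z1)
Numerator: Z2 - Z1 = 998.2 - 541.8 = 456.4
Denominator: Z2 + Z1 = 998.2 + 541.8 = 1540.0
R = 456.4 / 1540.0 = 0.2964

0.2964


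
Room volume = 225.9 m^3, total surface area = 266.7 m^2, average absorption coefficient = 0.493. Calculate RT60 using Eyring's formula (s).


Given values:
  V = 225.9 m^3, S = 266.7 m^2, alpha = 0.493
Formula: RT60 = 0.161 * V / (-S * ln(1 - alpha))
Compute ln(1 - 0.493) = ln(0.507) = -0.679244
Denominator: -266.7 * -0.679244 = 181.1544
Numerator: 0.161 * 225.9 = 36.3699
RT60 = 36.3699 / 181.1544 = 0.201

0.201 s


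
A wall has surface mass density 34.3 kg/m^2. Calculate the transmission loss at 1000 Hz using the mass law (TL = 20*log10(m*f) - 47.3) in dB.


Given values:
  m = 34.3 kg/m^2, f = 1000 Hz
Formula: TL = 20 * log10(m * f) - 47.3
Compute m * f = 34.3 * 1000 = 34300.0
Compute log10(34300.0) = 4.535294
Compute 20 * 4.535294 = 90.7059
TL = 90.7059 - 47.3 = 43.41

43.41 dB


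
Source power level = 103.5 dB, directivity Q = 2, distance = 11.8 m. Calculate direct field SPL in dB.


Given values:
  Lw = 103.5 dB, Q = 2, r = 11.8 m
Formula: SPL = Lw + 10 * log10(Q / (4 * pi * r^2))
Compute 4 * pi * r^2 = 4 * pi * 11.8^2 = 1749.7414
Compute Q / denom = 2 / 1749.7414 = 0.00114303
Compute 10 * log10(0.00114303) = -29.4194
SPL = 103.5 + (-29.4194) = 74.08

74.08 dB


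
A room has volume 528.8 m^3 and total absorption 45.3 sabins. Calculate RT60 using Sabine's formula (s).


Given values:
  V = 528.8 m^3
  A = 45.3 sabins
Formula: RT60 = 0.161 * V / A
Numerator: 0.161 * 528.8 = 85.1368
RT60 = 85.1368 / 45.3 = 1.879

1.879 s


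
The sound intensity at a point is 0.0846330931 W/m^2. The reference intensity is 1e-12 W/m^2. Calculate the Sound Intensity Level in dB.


Given values:
  I = 0.0846330931 W/m^2
  I_ref = 1e-12 W/m^2
Formula: SIL = 10 * log10(I / I_ref)
Compute ratio: I / I_ref = 84633093100
Compute log10: log10(84633093100) = 10.92754
Multiply: SIL = 10 * 10.92754 = 109.28

109.28 dB


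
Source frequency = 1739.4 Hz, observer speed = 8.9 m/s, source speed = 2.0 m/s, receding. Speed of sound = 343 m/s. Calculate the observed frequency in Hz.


Given values:
  f_s = 1739.4 Hz, v_o = 8.9 m/s, v_s = 2.0 m/s
  Direction: receding
Formula: f_o = f_s * (c - v_o) / (c + v_s)
Numerator: c - v_o = 343 - 8.9 = 334.1
Denominator: c + v_s = 343 + 2.0 = 345.0
f_o = 1739.4 * 334.1 / 345.0 = 1684.45

1684.45 Hz


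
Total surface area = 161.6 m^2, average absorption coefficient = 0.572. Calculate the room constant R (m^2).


Given values:
  S = 161.6 m^2, alpha = 0.572
Formula: R = S * alpha / (1 - alpha)
Numerator: 161.6 * 0.572 = 92.4352
Denominator: 1 - 0.572 = 0.428
R = 92.4352 / 0.428 = 215.97

215.97 m^2


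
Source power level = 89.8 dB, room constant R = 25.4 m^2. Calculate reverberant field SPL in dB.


Given values:
  Lw = 89.8 dB, R = 25.4 m^2
Formula: SPL = Lw + 10 * log10(4 / R)
Compute 4 / R = 4 / 25.4 = 0.15748
Compute 10 * log10(0.15748) = -8.0277
SPL = 89.8 + (-8.0277) = 81.77

81.77 dB


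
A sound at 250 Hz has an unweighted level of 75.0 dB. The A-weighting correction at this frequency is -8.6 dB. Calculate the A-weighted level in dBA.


Given values:
  SPL = 75.0 dB
  A-weighting at 250 Hz = -8.6 dB
Formula: L_A = SPL + A_weight
L_A = 75.0 + (-8.6)
L_A = 66.4

66.4 dBA


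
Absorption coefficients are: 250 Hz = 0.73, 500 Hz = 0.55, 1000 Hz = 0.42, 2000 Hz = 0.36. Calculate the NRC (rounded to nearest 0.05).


Given values:
  a_250 = 0.73, a_500 = 0.55
  a_1000 = 0.42, a_2000 = 0.36
Formula: NRC = (a250 + a500 + a1000 + a2000) / 4
Sum = 0.73 + 0.55 + 0.42 + 0.36 = 2.06
NRC = 2.06 / 4 = 0.515
Rounded to nearest 0.05: 0.5

0.5


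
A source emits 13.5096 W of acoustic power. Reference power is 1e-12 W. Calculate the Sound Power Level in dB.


Given values:
  W = 13.5096 W
  W_ref = 1e-12 W
Formula: SWL = 10 * log10(W / W_ref)
Compute ratio: W / W_ref = 13509600000000
Compute log10: log10(13509600000000) = 13.130642
Multiply: SWL = 10 * 13.130642 = 131.31

131.31 dB


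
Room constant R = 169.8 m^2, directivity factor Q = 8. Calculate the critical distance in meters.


Given values:
  R = 169.8 m^2, Q = 8
Formula: d_c = 0.141 * sqrt(Q * R)
Compute Q * R = 8 * 169.8 = 1358.4
Compute sqrt(1358.4) = 36.8565
d_c = 0.141 * 36.8565 = 5.197

5.197 m


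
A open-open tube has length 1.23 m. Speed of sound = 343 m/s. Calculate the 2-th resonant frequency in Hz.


Given values:
  Tube type: open-open, L = 1.23 m, c = 343 m/s, n = 2
Formula: f_n = n * c / (2 * L)
Compute 2 * L = 2 * 1.23 = 2.46
f = 2 * 343 / 2.46
f = 278.86

278.86 Hz


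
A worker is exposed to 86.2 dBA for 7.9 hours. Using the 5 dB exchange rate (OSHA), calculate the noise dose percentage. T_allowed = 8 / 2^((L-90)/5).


Given values:
  L = 86.2 dBA, T = 7.9 hours
Formula: T_allowed = 8 / 2^((L - 90) / 5)
Compute exponent: (86.2 - 90) / 5 = -0.76
Compute 2^(-0.76) = 0.590496
T_allowed = 8 / 0.590496 = 13.547933 hours
Dose = (T / T_allowed) * 100
Dose = (7.9 / 13.547933) * 100 = 58.31

58.31 %


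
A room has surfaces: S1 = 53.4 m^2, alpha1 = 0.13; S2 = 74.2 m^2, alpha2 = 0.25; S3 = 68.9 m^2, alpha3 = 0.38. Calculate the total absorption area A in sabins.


Given surfaces:
  Surface 1: 53.4 * 0.13 = 6.942
  Surface 2: 74.2 * 0.25 = 18.55
  Surface 3: 68.9 * 0.38 = 26.182
Formula: A = sum(Si * alpha_i)
A = 6.942 + 18.55 + 26.182
A = 51.67

51.67 sabins


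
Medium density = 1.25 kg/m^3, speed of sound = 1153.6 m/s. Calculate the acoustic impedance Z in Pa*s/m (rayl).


Given values:
  rho = 1.25 kg/m^3
  c = 1153.6 m/s
Formula: Z = rho * c
Z = 1.25 * 1153.6
Z = 1442.0

1442.0 rayl


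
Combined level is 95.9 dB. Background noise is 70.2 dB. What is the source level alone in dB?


Given values:
  L_total = 95.9 dB, L_bg = 70.2 dB
Formula: L_source = 10 * log10(10^(L_total/10) - 10^(L_bg/10))
Convert to linear:
  10^(95.9/10) = 3890451449.9428
  10^(70.2/10) = 10471285.4805
Difference: 3890451449.9428 - 10471285.4805 = 3879980164.4623
L_source = 10 * log10(3879980164.4623) = 95.89

95.89 dB


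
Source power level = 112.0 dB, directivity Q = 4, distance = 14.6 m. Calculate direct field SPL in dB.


Given values:
  Lw = 112.0 dB, Q = 4, r = 14.6 m
Formula: SPL = Lw + 10 * log10(Q / (4 * pi * r^2))
Compute 4 * pi * r^2 = 4 * pi * 14.6^2 = 2678.6476
Compute Q / denom = 4 / 2678.6476 = 0.00149329
Compute 10 * log10(0.00149329) = -28.2586
SPL = 112.0 + (-28.2586) = 83.74

83.74 dB
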